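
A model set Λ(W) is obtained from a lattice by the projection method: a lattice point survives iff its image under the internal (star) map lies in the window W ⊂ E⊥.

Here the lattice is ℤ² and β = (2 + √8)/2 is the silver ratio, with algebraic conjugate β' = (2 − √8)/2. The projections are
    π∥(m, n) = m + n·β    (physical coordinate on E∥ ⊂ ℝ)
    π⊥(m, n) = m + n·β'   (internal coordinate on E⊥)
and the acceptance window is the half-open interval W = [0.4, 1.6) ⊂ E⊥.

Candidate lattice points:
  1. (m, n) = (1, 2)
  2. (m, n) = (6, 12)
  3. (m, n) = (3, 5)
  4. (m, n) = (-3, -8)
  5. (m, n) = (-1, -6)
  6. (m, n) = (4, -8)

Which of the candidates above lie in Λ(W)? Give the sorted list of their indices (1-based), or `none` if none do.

2, 3, 5

β' = (2−√8)/2 ≈ -0.414214.
[1] lift (1,2): star map gives 0.171573; window check 0.4 ≤ 0.171573 < 1.6 is false → out
[2] lift (6,12): star map gives 1.029437; window check 0.4 ≤ 1.029437 < 1.6 is true → IN Λ
[3] lift (3,5): star map gives 0.928932; window check 0.4 ≤ 0.928932 < 1.6 is true → IN Λ
[4] lift (-3,-8): star map gives 0.313708; window check 0.4 ≤ 0.313708 < 1.6 is false → out
[5] lift (-1,-6): star map gives 1.485281; window check 0.4 ≤ 1.485281 < 1.6 is true → IN Λ
[6] lift (4,-8): star map gives 7.313708; window check 0.4 ≤ 7.313708 < 1.6 is false → out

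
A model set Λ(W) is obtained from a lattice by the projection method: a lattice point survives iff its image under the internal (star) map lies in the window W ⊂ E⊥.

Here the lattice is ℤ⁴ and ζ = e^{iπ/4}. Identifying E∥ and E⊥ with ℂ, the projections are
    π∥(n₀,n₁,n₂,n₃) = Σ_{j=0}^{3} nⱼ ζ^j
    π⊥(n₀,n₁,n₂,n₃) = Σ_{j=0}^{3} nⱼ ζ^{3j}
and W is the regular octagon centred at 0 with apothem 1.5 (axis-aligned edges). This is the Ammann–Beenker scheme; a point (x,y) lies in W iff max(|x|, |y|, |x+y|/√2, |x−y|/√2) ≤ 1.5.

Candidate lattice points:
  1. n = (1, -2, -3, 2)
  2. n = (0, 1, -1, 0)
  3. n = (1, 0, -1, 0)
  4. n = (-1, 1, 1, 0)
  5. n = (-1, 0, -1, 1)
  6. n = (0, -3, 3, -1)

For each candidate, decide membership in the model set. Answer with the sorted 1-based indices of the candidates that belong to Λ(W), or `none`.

3

π⊥(n) = n₀ + n₁ζ³ + n₂ζ⁶ + n₃ζ⁹ where ζ = e^{iπ/4}.
candidate 1: n = (1, -2, -3, 2) → π⊥ ≈ (+3.828427, +3.000000); max(|x|,|y|,|x±y|/√2) = 4.828427 > 1.5 ⇒ ∉ W
candidate 2: n = (0, 1, -1, 0) → π⊥ ≈ (-0.707107, +1.707107); max(|x|,|y|,|x±y|/√2) = 1.707107 > 1.5 ⇒ ∉ W
candidate 3: n = (1, 0, -1, 0) → π⊥ ≈ (+1.000000, +1.000000); max(|x|,|y|,|x±y|/√2) = 1.414214 ≤ 1.5 ⇒ ∈ W
candidate 4: n = (-1, 1, 1, 0) → π⊥ ≈ (-1.707107, -0.292893); max(|x|,|y|,|x±y|/√2) = 1.707107 > 1.5 ⇒ ∉ W
candidate 5: n = (-1, 0, -1, 1) → π⊥ ≈ (-0.292893, +1.707107); max(|x|,|y|,|x±y|/√2) = 1.707107 > 1.5 ⇒ ∉ W
candidate 6: n = (0, -3, 3, -1) → π⊥ ≈ (+1.414214, -5.828427); max(|x|,|y|,|x±y|/√2) = 5.828427 > 1.5 ⇒ ∉ W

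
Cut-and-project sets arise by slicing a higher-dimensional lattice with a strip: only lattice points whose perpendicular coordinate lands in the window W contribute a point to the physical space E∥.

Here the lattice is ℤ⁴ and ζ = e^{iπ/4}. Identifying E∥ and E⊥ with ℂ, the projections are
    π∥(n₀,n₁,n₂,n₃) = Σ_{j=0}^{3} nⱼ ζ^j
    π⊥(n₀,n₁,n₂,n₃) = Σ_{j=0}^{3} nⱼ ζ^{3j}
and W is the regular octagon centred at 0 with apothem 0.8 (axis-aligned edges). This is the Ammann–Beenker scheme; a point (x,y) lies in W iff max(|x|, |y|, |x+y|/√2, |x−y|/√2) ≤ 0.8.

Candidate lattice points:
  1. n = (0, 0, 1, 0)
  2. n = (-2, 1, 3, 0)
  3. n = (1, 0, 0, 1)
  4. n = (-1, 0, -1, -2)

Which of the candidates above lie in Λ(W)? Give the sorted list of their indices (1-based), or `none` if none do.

none

π⊥(n) = n₀ + n₁ζ³ + n₂ζ⁶ + n₃ζ⁹ where ζ = e^{iπ/4}.
candidate 1: n = (0, 0, 1, 0) → π⊥ ≈ (+0.000000, -1.000000); max(|x|,|y|,|x±y|/√2) = 1.000000 > 0.8 ⇒ ∉ W
candidate 2: n = (-2, 1, 3, 0) → π⊥ ≈ (-2.707107, -2.292893); max(|x|,|y|,|x±y|/√2) = 3.535534 > 0.8 ⇒ ∉ W
candidate 3: n = (1, 0, 0, 1) → π⊥ ≈ (+1.707107, +0.707107); max(|x|,|y|,|x±y|/√2) = 1.707107 > 0.8 ⇒ ∉ W
candidate 4: n = (-1, 0, -1, -2) → π⊥ ≈ (-2.414214, -0.414214); max(|x|,|y|,|x±y|/√2) = 2.414214 > 0.8 ⇒ ∉ W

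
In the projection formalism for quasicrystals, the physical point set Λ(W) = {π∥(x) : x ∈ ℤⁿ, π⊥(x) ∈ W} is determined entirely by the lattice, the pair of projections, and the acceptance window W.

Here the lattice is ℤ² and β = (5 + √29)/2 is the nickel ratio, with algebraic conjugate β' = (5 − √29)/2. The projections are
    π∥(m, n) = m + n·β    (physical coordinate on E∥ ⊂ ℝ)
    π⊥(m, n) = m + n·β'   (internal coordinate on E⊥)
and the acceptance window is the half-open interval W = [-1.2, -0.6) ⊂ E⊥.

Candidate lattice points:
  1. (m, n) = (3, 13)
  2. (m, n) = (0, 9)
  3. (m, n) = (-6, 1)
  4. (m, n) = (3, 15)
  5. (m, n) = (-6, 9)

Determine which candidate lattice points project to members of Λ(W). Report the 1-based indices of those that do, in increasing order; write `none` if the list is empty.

none

Numerically β ≈ 5.1926 and β' = −1/β ≈ -0.1926.
[1] lift (3,13): star map gives 0.4964; window check -1.2 ≤ 0.4964 < -0.6 is false → out
[2] lift (0,9): star map gives -1.7332; window check -1.2 ≤ -1.7332 < -0.6 is false → out
[3] lift (-6,1): star map gives -6.1926; window check -1.2 ≤ -6.1926 < -0.6 is false → out
[4] lift (3,15): star map gives 0.1113; window check -1.2 ≤ 0.1113 < -0.6 is false → out
[5] lift (-6,9): star map gives -7.7332; window check -1.2 ≤ -7.7332 < -0.6 is false → out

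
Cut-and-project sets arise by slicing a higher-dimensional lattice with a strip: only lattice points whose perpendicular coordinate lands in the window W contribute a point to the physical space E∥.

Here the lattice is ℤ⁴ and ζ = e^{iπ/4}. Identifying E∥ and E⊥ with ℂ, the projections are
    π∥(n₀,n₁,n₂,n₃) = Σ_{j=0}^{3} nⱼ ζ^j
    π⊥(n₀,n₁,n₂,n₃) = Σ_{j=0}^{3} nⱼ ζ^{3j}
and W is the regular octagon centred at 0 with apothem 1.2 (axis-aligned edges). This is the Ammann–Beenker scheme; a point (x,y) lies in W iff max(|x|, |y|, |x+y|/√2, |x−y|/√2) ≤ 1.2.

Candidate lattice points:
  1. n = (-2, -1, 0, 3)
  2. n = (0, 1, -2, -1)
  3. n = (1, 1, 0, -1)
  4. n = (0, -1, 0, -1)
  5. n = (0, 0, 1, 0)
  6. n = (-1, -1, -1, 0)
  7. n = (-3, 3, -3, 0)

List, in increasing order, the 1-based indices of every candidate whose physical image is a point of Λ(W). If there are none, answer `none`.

3, 5, 6

With ζ = e^{iπ/4} the internal vectors are ζ^0,ζ^3,ζ^6,ζ^9.
candidate 1: n = (-2, -1, 0, 3) → π⊥ ≈ (+0.82843, +1.41421); max(|x|,|y|,|x±y|/√2) = 1.58579 > 1.2 ⇒ ∉ W
candidate 2: n = (0, 1, -2, -1) → π⊥ ≈ (-1.41421, +2.00000); max(|x|,|y|,|x±y|/√2) = 2.41421 > 1.2 ⇒ ∉ W
candidate 3: n = (1, 1, 0, -1) → π⊥ ≈ (-0.41421, +0.00000); max(|x|,|y|,|x±y|/√2) = 0.41421 ≤ 1.2 ⇒ ∈ W
candidate 4: n = (0, -1, 0, -1) → π⊥ ≈ (+0.00000, -1.41421); max(|x|,|y|,|x±y|/√2) = 1.41421 > 1.2 ⇒ ∉ W
candidate 5: n = (0, 0, 1, 0) → π⊥ ≈ (+0.00000, -1.00000); max(|x|,|y|,|x±y|/√2) = 1.00000 ≤ 1.2 ⇒ ∈ W
candidate 6: n = (-1, -1, -1, 0) → π⊥ ≈ (-0.29289, +0.29289); max(|x|,|y|,|x±y|/√2) = 0.41421 ≤ 1.2 ⇒ ∈ W
candidate 7: n = (-3, 3, -3, 0) → π⊥ ≈ (-5.12132, +5.12132); max(|x|,|y|,|x±y|/√2) = 7.24264 > 1.2 ⇒ ∉ W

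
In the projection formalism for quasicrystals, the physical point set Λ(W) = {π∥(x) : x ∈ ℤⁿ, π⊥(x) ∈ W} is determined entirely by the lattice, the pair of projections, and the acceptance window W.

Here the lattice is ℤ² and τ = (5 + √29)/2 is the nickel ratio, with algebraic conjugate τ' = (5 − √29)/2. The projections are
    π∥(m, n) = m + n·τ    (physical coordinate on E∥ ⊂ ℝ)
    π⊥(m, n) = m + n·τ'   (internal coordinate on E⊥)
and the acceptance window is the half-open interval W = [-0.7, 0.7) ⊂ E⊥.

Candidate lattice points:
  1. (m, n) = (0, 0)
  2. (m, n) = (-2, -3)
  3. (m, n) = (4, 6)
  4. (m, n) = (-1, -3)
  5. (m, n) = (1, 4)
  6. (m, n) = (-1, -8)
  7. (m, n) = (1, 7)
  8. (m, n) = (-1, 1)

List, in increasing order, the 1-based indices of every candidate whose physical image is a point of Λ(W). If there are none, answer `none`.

Numerically τ ≈ 5.19258 and τ' = −1/τ ≈ -0.19258.
[1] lift (0,0): star map gives 0.00000; window check -0.7 ≤ 0.00000 < 0.7 is true → IN Λ
[2] lift (-2,-3): star map gives -1.42225; window check -0.7 ≤ -1.42225 < 0.7 is false → out
[3] lift (4,6): star map gives 2.84451; window check -0.7 ≤ 2.84451 < 0.7 is false → out
[4] lift (-1,-3): star map gives -0.42225; window check -0.7 ≤ -0.42225 < 0.7 is true → IN Λ
[5] lift (1,4): star map gives 0.22967; window check -0.7 ≤ 0.22967 < 0.7 is true → IN Λ
[6] lift (-1,-8): star map gives 0.54066; window check -0.7 ≤ 0.54066 < 0.7 is true → IN Λ
[7] lift (1,7): star map gives -0.34808; window check -0.7 ≤ -0.34808 < 0.7 is true → IN Λ
[8] lift (-1,1): star map gives -1.19258; window check -0.7 ≤ -1.19258 < 0.7 is false → out

1, 4, 5, 6, 7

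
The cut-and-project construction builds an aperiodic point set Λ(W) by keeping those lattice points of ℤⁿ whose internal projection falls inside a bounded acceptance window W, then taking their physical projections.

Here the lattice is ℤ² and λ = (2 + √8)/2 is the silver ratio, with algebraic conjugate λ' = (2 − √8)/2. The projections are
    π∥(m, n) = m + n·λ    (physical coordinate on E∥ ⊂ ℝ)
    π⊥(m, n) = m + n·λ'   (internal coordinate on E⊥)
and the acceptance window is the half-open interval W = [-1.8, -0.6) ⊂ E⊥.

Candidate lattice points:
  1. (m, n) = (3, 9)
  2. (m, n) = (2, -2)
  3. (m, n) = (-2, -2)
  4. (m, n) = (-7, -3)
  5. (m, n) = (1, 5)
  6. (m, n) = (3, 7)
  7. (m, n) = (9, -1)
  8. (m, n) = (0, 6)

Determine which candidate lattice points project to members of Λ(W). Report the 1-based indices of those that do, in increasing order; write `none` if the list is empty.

1, 3, 5

λ' = (2−√8)/2 ≈ -0.4142.
candidate 1: (m,n)=(3,9) → π∥ = 3+9·λ ≈ 24.7279, π⊥ = 3+9·λ' ≈ -0.7279 ∈ [-1.8, -0.6) ⇒ IN Λ
candidate 2: (m,n)=(2,-2) → π∥ = 2-2·λ ≈ -2.8284, π⊥ = 2-2·λ' ≈ 2.8284 ∉ [-1.8, -0.6) ⇒ out
candidate 3: (m,n)=(-2,-2) → π∥ = -2-2·λ ≈ -6.8284, π⊥ = -2-2·λ' ≈ -1.1716 ∈ [-1.8, -0.6) ⇒ IN Λ
candidate 4: (m,n)=(-7,-3) → π∥ = -7-3·λ ≈ -14.2426, π⊥ = -7-3·λ' ≈ -5.7574 ∉ [-1.8, -0.6) ⇒ out
candidate 5: (m,n)=(1,5) → π∥ = 1+5·λ ≈ 13.0711, π⊥ = 1+5·λ' ≈ -1.0711 ∈ [-1.8, -0.6) ⇒ IN Λ
candidate 6: (m,n)=(3,7) → π∥ = 3+7·λ ≈ 19.8995, π⊥ = 3+7·λ' ≈ 0.1005 ∉ [-1.8, -0.6) ⇒ out
candidate 7: (m,n)=(9,-1) → π∥ = 9-1·λ ≈ 6.5858, π⊥ = 9-1·λ' ≈ 9.4142 ∉ [-1.8, -0.6) ⇒ out
candidate 8: (m,n)=(0,6) → π∥ = 0+6·λ ≈ 14.4853, π⊥ = 0+6·λ' ≈ -2.4853 ∉ [-1.8, -0.6) ⇒ out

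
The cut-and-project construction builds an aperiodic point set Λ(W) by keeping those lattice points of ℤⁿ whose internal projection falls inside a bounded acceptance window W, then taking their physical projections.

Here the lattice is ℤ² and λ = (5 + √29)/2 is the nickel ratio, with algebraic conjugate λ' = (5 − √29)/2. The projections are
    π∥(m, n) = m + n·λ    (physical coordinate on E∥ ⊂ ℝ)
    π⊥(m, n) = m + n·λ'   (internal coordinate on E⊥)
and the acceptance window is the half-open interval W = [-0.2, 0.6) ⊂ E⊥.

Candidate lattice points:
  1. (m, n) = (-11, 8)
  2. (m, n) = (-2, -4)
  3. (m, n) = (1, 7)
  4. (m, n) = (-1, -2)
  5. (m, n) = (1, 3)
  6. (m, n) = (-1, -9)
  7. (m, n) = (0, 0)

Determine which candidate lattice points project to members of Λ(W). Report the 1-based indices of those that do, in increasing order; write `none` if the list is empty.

5, 7

Numerically λ ≈ 5.1926 and λ' = −1/λ ≈ -0.1926.
candidate 1: (m,n)=(-11,8) → π∥ = -11+8·λ ≈ 30.5407, π⊥ = -11+8·λ' ≈ -12.5407 ∉ [-0.2, 0.6) ⇒ out
candidate 2: (m,n)=(-2,-4) → π∥ = -2-4·λ ≈ -22.7703, π⊥ = -2-4·λ' ≈ -1.2297 ∉ [-0.2, 0.6) ⇒ out
candidate 3: (m,n)=(1,7) → π∥ = 1+7·λ ≈ 37.3481, π⊥ = 1+7·λ' ≈ -0.3481 ∉ [-0.2, 0.6) ⇒ out
candidate 4: (m,n)=(-1,-2) → π∥ = -1-2·λ ≈ -11.3852, π⊥ = -1-2·λ' ≈ -0.6148 ∉ [-0.2, 0.6) ⇒ out
candidate 5: (m,n)=(1,3) → π∥ = 1+3·λ ≈ 16.5777, π⊥ = 1+3·λ' ≈ 0.4223 ∈ [-0.2, 0.6) ⇒ IN Λ
candidate 6: (m,n)=(-1,-9) → π∥ = -1-9·λ ≈ -47.7332, π⊥ = -1-9·λ' ≈ 0.7332 ∉ [-0.2, 0.6) ⇒ out
candidate 7: (m,n)=(0,0) → π∥ = 0+0·λ ≈ 0.0000, π⊥ = 0+0·λ' ≈ 0.0000 ∈ [-0.2, 0.6) ⇒ IN Λ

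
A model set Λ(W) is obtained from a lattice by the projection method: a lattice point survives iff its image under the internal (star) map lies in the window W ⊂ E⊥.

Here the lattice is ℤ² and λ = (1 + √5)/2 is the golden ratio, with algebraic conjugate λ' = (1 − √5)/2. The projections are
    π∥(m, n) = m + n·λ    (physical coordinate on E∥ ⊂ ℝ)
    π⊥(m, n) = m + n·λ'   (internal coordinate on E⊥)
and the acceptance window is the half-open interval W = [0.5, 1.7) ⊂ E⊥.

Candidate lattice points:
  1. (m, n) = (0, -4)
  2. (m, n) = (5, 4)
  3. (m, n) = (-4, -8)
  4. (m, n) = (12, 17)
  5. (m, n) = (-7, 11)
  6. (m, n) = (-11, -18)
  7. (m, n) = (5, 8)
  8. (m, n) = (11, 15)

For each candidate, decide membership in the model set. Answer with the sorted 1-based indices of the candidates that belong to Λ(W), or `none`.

3, 4

Compute λ' = (1−√5)/2 = -0.618034, so π⊥(m,n) = m -0.618034·n.
#1 (0,-4): internal coord 0 + (-4)·λ' = +2.472136; +2.472136 ∉ [0.5, 1.7) → out
#2 (5,4): internal coord 5 + (4)·λ' = +2.527864; +2.527864 ∉ [0.5, 1.7) → out
#3 (-4,-8): internal coord -4 + (-8)·λ' = +0.944272; +0.944272 ∈ [0.5, 1.7) → IN Λ
#4 (12,17): internal coord 12 + (17)·λ' = +1.493422; +1.493422 ∈ [0.5, 1.7) → IN Λ
#5 (-7,11): internal coord -7 + (11)·λ' = -13.798374; -13.798374 ∉ [0.5, 1.7) → out
#6 (-11,-18): internal coord -11 + (-18)·λ' = +0.124612; +0.124612 ∉ [0.5, 1.7) → out
#7 (5,8): internal coord 5 + (8)·λ' = +0.055728; +0.055728 ∉ [0.5, 1.7) → out
#8 (11,15): internal coord 11 + (15)·λ' = +1.729490; +1.729490 ∉ [0.5, 1.7) → out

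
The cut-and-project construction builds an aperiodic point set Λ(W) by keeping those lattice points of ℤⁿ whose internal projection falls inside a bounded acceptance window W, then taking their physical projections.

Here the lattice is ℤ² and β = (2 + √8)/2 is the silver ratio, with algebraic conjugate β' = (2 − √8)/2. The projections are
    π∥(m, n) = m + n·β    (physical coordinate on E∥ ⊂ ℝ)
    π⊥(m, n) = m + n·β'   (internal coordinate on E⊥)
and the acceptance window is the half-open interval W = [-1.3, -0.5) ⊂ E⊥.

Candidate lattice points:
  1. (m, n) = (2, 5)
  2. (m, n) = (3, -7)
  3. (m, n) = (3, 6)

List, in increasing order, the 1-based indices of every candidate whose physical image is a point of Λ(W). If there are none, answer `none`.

none

Numerically β ≈ 2.41421 and β' = −1/β ≈ -0.41421.
candidate 1: (m,n)=(2,5) → π∥ = 2+5·β ≈ 14.07107, π⊥ = 2+5·β' ≈ -0.07107 ∉ [-1.3, -0.5) ⇒ out
candidate 2: (m,n)=(3,-7) → π∥ = 3-7·β ≈ -13.89949, π⊥ = 3-7·β' ≈ 5.89949 ∉ [-1.3, -0.5) ⇒ out
candidate 3: (m,n)=(3,6) → π∥ = 3+6·β ≈ 17.48528, π⊥ = 3+6·β' ≈ 0.51472 ∉ [-1.3, -0.5) ⇒ out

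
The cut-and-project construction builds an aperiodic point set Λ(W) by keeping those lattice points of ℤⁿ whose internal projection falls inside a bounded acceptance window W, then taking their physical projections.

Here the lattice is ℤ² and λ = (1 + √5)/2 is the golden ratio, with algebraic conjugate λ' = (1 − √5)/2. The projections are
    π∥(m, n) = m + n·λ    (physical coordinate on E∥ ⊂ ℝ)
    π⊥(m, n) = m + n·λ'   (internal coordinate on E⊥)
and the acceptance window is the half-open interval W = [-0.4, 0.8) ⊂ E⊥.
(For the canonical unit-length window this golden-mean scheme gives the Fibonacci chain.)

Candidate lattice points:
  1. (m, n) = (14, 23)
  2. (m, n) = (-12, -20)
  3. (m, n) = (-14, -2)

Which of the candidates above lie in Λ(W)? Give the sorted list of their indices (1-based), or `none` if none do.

λ' = (1−√5)/2 ≈ -0.61803.
[1] lift (14,23): star map gives -0.21478; window check -0.4 ≤ -0.21478 < 0.8 is true → IN Λ
[2] lift (-12,-20): star map gives 0.36068; window check -0.4 ≤ 0.36068 < 0.8 is true → IN Λ
[3] lift (-14,-2): star map gives -12.76393; window check -0.4 ≤ -12.76393 < 0.8 is false → out

1, 2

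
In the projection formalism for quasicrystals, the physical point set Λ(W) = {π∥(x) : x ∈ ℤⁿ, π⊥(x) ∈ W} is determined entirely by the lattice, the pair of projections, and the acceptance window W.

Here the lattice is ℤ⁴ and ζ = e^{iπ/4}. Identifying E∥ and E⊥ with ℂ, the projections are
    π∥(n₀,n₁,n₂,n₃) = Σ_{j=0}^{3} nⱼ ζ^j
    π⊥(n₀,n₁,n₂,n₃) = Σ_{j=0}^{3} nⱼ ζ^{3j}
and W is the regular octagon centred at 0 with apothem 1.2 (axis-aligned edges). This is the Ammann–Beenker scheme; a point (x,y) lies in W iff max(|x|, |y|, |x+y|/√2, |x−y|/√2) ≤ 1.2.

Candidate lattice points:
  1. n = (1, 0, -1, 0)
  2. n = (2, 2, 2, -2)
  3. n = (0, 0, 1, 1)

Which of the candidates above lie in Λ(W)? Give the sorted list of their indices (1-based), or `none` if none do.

3

With ζ = e^{iπ/4} the internal vectors are ζ^0,ζ^3,ζ^6,ζ^9.
candidate 1: n = (1, 0, -1, 0) → π⊥ ≈ (+1.0000, +1.0000); max(|x|,|y|,|x±y|/√2) = 1.4142 > 1.2 ⇒ ∉ W
candidate 2: n = (2, 2, 2, -2) → π⊥ ≈ (-0.8284, -2.0000); max(|x|,|y|,|x±y|/√2) = 2.0000 > 1.2 ⇒ ∉ W
candidate 3: n = (0, 0, 1, 1) → π⊥ ≈ (+0.7071, -0.2929); max(|x|,|y|,|x±y|/√2) = 0.7071 ≤ 1.2 ⇒ ∈ W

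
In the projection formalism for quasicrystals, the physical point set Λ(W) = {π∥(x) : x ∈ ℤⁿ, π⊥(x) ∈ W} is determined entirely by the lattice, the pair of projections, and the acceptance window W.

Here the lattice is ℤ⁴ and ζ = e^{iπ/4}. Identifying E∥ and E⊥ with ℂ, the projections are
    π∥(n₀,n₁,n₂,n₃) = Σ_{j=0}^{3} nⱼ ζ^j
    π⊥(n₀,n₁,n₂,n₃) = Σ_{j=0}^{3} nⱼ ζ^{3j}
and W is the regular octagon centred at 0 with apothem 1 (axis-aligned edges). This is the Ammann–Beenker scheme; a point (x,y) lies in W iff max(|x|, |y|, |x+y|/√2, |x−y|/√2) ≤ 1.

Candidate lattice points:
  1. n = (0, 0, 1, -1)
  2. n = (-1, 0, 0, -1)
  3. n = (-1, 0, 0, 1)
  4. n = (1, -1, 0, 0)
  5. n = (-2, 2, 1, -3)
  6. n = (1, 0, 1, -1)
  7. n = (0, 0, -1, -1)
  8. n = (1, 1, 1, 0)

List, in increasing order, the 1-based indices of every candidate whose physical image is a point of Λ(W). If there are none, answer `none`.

Internal map: ζ^{3j} for j=0..3 gives (1,0), (−√2/2,√2/2), (0,−1), (√2/2,√2/2).
#1 (0, 0, 1, -1): internal (-0.70711, -1.70711); octagon support 1.70711 vs apothem 1 → ∉ W
#2 (-1, 0, 0, -1): internal (-1.70711, -0.70711); octagon support 1.70711 vs apothem 1 → ∉ W
#3 (-1, 0, 0, 1): internal (-0.29289, 0.70711); octagon support 0.70711 vs apothem 1 → ∈ W
#4 (1, -1, 0, 0): internal (1.70711, -0.70711); octagon support 1.70711 vs apothem 1 → ∉ W
#5 (-2, 2, 1, -3): internal (-5.53553, -1.70711); octagon support 5.53553 vs apothem 1 → ∉ W
#6 (1, 0, 1, -1): internal (0.29289, -1.70711); octagon support 1.70711 vs apothem 1 → ∉ W
#7 (0, 0, -1, -1): internal (-0.70711, 0.29289); octagon support 0.70711 vs apothem 1 → ∈ W
#8 (1, 1, 1, 0): internal (0.29289, -0.29289); octagon support 0.41421 vs apothem 1 → ∈ W

3, 7, 8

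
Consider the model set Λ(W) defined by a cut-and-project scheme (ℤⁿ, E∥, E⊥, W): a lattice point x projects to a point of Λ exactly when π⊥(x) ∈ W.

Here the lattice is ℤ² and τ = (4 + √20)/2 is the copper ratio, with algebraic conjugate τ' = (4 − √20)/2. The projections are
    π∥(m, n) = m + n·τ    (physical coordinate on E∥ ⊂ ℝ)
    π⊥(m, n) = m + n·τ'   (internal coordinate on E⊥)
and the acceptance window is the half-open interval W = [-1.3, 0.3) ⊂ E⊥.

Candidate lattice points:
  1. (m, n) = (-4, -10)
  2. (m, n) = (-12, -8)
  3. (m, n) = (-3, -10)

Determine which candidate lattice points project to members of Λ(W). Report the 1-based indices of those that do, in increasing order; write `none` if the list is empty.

Compute τ' = (4−√20)/2 = -0.2361, so π⊥(m,n) = m -0.2361·n.
#1 (-4,-10): internal coord -4 + (-10)·τ' = -1.6393; -1.6393 ∉ [-1.3, 0.3) → out
#2 (-12,-8): internal coord -12 + (-8)·τ' = -10.1115; -10.1115 ∉ [-1.3, 0.3) → out
#3 (-3,-10): internal coord -3 + (-10)·τ' = -0.6393; -0.6393 ∈ [-1.3, 0.3) → IN Λ

3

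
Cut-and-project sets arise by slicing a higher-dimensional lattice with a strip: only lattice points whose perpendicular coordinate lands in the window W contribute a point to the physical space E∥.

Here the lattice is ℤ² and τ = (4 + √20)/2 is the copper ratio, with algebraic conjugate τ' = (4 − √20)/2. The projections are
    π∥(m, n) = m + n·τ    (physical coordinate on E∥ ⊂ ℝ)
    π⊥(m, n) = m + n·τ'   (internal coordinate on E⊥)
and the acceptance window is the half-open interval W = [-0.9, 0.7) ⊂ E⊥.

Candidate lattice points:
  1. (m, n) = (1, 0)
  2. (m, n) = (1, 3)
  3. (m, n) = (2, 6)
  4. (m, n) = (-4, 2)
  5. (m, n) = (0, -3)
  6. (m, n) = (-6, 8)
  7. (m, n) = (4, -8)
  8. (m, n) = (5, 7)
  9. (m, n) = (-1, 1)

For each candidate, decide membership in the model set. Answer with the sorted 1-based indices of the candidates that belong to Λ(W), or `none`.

2, 3

Compute τ' = (4−√20)/2 = -0.2361, so π⊥(m,n) = m -0.2361·n.
#1 (1,0): internal coord 1 + (0)·τ' = +1.0000; +1.0000 ∉ [-0.9, 0.7) → out
#2 (1,3): internal coord 1 + (3)·τ' = +0.2918; +0.2918 ∈ [-0.9, 0.7) → IN Λ
#3 (2,6): internal coord 2 + (6)·τ' = +0.5836; +0.5836 ∈ [-0.9, 0.7) → IN Λ
#4 (-4,2): internal coord -4 + (2)·τ' = -4.4721; -4.4721 ∉ [-0.9, 0.7) → out
#5 (0,-3): internal coord 0 + (-3)·τ' = +0.7082; +0.7082 ∉ [-0.9, 0.7) → out
#6 (-6,8): internal coord -6 + (8)·τ' = -7.8885; -7.8885 ∉ [-0.9, 0.7) → out
#7 (4,-8): internal coord 4 + (-8)·τ' = +5.8885; +5.8885 ∉ [-0.9, 0.7) → out
#8 (5,7): internal coord 5 + (7)·τ' = +3.3475; +3.3475 ∉ [-0.9, 0.7) → out
#9 (-1,1): internal coord -1 + (1)·τ' = -1.2361; -1.2361 ∉ [-0.9, 0.7) → out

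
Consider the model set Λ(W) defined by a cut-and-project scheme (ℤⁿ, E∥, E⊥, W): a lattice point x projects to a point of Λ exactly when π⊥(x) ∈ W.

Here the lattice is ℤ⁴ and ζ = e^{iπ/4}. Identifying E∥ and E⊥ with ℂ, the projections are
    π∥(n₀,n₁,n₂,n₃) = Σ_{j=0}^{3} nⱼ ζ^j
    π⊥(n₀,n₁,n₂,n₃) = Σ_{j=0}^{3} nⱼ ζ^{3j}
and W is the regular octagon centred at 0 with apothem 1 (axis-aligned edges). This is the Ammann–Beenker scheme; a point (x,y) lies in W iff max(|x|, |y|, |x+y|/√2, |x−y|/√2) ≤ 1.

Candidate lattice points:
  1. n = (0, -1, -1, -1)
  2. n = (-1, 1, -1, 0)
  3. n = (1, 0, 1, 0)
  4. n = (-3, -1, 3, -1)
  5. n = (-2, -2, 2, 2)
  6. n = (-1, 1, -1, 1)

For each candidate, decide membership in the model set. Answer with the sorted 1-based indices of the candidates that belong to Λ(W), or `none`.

1

π⊥(n) = n₀ + n₁ζ³ + n₂ζ⁶ + n₃ζ⁹ where ζ = e^{iπ/4}.
#1 (0, -1, -1, -1): internal (0.00000, -0.41421); octagon support 0.41421 vs apothem 1 → ∈ W
#2 (-1, 1, -1, 0): internal (-1.70711, 1.70711); octagon support 2.41421 vs apothem 1 → ∉ W
#3 (1, 0, 1, 0): internal (1.00000, -1.00000); octagon support 1.41421 vs apothem 1 → ∉ W
#4 (-3, -1, 3, -1): internal (-3.00000, -4.41421); octagon support 5.24264 vs apothem 1 → ∉ W
#5 (-2, -2, 2, 2): internal (0.82843, -2.00000); octagon support 2.00000 vs apothem 1 → ∉ W
#6 (-1, 1, -1, 1): internal (-1.00000, 2.41421); octagon support 2.41421 vs apothem 1 → ∉ W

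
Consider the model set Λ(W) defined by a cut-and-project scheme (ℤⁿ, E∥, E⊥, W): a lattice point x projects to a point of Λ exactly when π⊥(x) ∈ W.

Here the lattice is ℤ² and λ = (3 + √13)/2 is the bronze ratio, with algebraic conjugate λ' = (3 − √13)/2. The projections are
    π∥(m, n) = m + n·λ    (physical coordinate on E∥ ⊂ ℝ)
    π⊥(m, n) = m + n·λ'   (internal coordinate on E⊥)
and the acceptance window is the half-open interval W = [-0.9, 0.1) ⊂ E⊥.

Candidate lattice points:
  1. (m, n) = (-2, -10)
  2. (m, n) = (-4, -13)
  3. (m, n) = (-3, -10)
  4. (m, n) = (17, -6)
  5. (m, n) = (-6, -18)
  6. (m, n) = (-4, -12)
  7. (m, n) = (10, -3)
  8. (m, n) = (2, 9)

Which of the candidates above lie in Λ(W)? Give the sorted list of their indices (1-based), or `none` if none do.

2, 3, 5, 6, 8

Numerically λ ≈ 3.3028 and λ' = −1/λ ≈ -0.3028.
[1] lift (-2,-10): star map gives 1.0278; window check -0.9 ≤ 1.0278 < 0.1 is false → out
[2] lift (-4,-13): star map gives -0.0639; window check -0.9 ≤ -0.0639 < 0.1 is true → IN Λ
[3] lift (-3,-10): star map gives 0.0278; window check -0.9 ≤ 0.0278 < 0.1 is true → IN Λ
[4] lift (17,-6): star map gives 18.8167; window check -0.9 ≤ 18.8167 < 0.1 is false → out
[5] lift (-6,-18): star map gives -0.5500; window check -0.9 ≤ -0.5500 < 0.1 is true → IN Λ
[6] lift (-4,-12): star map gives -0.3667; window check -0.9 ≤ -0.3667 < 0.1 is true → IN Λ
[7] lift (10,-3): star map gives 10.9083; window check -0.9 ≤ 10.9083 < 0.1 is false → out
[8] lift (2,9): star map gives -0.7250; window check -0.9 ≤ -0.7250 < 0.1 is true → IN Λ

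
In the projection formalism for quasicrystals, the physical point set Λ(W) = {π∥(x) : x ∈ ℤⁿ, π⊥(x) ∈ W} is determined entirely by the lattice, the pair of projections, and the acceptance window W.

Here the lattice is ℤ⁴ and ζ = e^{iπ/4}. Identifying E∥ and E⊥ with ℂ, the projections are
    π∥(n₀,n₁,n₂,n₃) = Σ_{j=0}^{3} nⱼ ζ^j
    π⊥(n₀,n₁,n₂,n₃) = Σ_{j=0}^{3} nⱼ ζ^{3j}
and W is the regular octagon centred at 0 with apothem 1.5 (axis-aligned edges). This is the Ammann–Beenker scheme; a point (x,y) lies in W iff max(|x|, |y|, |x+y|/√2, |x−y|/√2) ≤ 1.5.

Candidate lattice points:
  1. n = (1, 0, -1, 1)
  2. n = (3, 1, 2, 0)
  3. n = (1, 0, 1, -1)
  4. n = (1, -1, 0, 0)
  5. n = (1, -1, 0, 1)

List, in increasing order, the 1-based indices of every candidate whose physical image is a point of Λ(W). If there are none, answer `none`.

π⊥(n) = n₀ + n₁ζ³ + n₂ζ⁶ + n₃ζ⁹ where ζ = e^{iπ/4}.
candidate 1: n = (1, 0, -1, 1) → π⊥ ≈ (+1.707107, +1.707107); max(|x|,|y|,|x±y|/√2) = 2.414214 > 1.5 ⇒ ∉ W
candidate 2: n = (3, 1, 2, 0) → π⊥ ≈ (+2.292893, -1.292893); max(|x|,|y|,|x±y|/√2) = 2.535534 > 1.5 ⇒ ∉ W
candidate 3: n = (1, 0, 1, -1) → π⊥ ≈ (+0.292893, -1.707107); max(|x|,|y|,|x±y|/√2) = 1.707107 > 1.5 ⇒ ∉ W
candidate 4: n = (1, -1, 0, 0) → π⊥ ≈ (+1.707107, -0.707107); max(|x|,|y|,|x±y|/√2) = 1.707107 > 1.5 ⇒ ∉ W
candidate 5: n = (1, -1, 0, 1) → π⊥ ≈ (+2.414214, +0.000000); max(|x|,|y|,|x±y|/√2) = 2.414214 > 1.5 ⇒ ∉ W

none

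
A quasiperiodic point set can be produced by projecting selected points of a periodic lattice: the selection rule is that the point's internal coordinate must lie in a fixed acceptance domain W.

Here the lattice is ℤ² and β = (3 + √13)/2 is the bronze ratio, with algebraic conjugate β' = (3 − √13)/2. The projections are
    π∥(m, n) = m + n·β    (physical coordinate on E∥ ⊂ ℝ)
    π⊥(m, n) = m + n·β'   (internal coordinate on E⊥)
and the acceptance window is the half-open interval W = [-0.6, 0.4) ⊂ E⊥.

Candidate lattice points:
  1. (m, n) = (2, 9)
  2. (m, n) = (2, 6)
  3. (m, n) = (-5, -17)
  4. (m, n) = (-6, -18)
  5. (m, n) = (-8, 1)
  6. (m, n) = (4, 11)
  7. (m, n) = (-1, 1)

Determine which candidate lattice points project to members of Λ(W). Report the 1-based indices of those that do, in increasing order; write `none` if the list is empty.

Compute β' = (3−√13)/2 = -0.302776, so π⊥(m,n) = m -0.302776·n.
candidate 1: (m,n)=(2,9) → π∥ = 2+9·β ≈ 31.724981, π⊥ = 2+9·β' ≈ -0.724981 ∉ [-0.6, 0.4) ⇒ out
candidate 2: (m,n)=(2,6) → π∥ = 2+6·β ≈ 21.816654, π⊥ = 2+6·β' ≈ 0.183346 ∈ [-0.6, 0.4) ⇒ IN Λ
candidate 3: (m,n)=(-5,-17) → π∥ = -5-17·β ≈ -61.147186, π⊥ = -5-17·β' ≈ 0.147186 ∈ [-0.6, 0.4) ⇒ IN Λ
candidate 4: (m,n)=(-6,-18) → π∥ = -6-18·β ≈ -65.449961, π⊥ = -6-18·β' ≈ -0.550039 ∈ [-0.6, 0.4) ⇒ IN Λ
candidate 5: (m,n)=(-8,1) → π∥ = -8+1·β ≈ -4.697224, π⊥ = -8+1·β' ≈ -8.302776 ∉ [-0.6, 0.4) ⇒ out
candidate 6: (m,n)=(4,11) → π∥ = 4+11·β ≈ 40.330532, π⊥ = 4+11·β' ≈ 0.669468 ∉ [-0.6, 0.4) ⇒ out
candidate 7: (m,n)=(-1,1) → π∥ = -1+1·β ≈ 2.302776, π⊥ = -1+1·β' ≈ -1.302776 ∉ [-0.6, 0.4) ⇒ out

2, 3, 4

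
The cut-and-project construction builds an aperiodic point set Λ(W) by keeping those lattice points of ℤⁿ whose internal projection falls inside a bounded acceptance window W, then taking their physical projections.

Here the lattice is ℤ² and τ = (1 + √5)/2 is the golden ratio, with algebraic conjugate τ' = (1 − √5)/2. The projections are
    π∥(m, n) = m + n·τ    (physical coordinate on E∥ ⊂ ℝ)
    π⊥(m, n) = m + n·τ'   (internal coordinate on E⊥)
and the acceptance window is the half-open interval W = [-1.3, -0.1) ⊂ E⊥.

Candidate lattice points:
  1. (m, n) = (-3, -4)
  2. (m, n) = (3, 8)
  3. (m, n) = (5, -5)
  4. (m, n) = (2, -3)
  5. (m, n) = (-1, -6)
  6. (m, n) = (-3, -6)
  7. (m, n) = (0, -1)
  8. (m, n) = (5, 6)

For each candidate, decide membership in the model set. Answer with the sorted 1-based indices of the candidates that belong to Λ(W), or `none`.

Numerically τ ≈ 1.6180 and τ' = −1/τ ≈ -0.6180.
candidate 1: (m,n)=(-3,-4) → π∥ = -3-4·τ ≈ -9.4721, π⊥ = -3-4·τ' ≈ -0.5279 ∈ [-1.3, -0.1) ⇒ IN Λ
candidate 2: (m,n)=(3,8) → π∥ = 3+8·τ ≈ 15.9443, π⊥ = 3+8·τ' ≈ -1.9443 ∉ [-1.3, -0.1) ⇒ out
candidate 3: (m,n)=(5,-5) → π∥ = 5-5·τ ≈ -3.0902, π⊥ = 5-5·τ' ≈ 8.0902 ∉ [-1.3, -0.1) ⇒ out
candidate 4: (m,n)=(2,-3) → π∥ = 2-3·τ ≈ -2.8541, π⊥ = 2-3·τ' ≈ 3.8541 ∉ [-1.3, -0.1) ⇒ out
candidate 5: (m,n)=(-1,-6) → π∥ = -1-6·τ ≈ -10.7082, π⊥ = -1-6·τ' ≈ 2.7082 ∉ [-1.3, -0.1) ⇒ out
candidate 6: (m,n)=(-3,-6) → π∥ = -3-6·τ ≈ -12.7082, π⊥ = -3-6·τ' ≈ 0.7082 ∉ [-1.3, -0.1) ⇒ out
candidate 7: (m,n)=(0,-1) → π∥ = 0-1·τ ≈ -1.6180, π⊥ = 0-1·τ' ≈ 0.6180 ∉ [-1.3, -0.1) ⇒ out
candidate 8: (m,n)=(5,6) → π∥ = 5+6·τ ≈ 14.7082, π⊥ = 5+6·τ' ≈ 1.2918 ∉ [-1.3, -0.1) ⇒ out

1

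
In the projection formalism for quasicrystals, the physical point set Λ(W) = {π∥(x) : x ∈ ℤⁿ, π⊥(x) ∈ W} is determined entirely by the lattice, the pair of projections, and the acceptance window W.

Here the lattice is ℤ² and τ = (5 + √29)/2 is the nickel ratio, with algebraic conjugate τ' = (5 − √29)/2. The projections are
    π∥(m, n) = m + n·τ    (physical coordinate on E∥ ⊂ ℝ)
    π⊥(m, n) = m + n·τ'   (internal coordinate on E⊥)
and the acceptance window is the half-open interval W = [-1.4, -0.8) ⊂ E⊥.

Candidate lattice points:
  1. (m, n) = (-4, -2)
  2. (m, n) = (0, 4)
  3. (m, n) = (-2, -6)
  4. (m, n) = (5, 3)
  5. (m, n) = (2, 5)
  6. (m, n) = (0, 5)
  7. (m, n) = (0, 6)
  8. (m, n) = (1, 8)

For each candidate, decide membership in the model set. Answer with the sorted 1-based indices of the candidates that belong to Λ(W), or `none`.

Numerically τ ≈ 5.19258 and τ' = −1/τ ≈ -0.19258.
candidate 1: (m,n)=(-4,-2) → π∥ = -4-2·τ ≈ -14.38516, π⊥ = -4-2·τ' ≈ -3.61484 ∉ [-1.4, -0.8) ⇒ out
candidate 2: (m,n)=(0,4) → π∥ = 0+4·τ ≈ 20.77033, π⊥ = 0+4·τ' ≈ -0.77033 ∉ [-1.4, -0.8) ⇒ out
candidate 3: (m,n)=(-2,-6) → π∥ = -2-6·τ ≈ -33.15549, π⊥ = -2-6·τ' ≈ -0.84451 ∈ [-1.4, -0.8) ⇒ IN Λ
candidate 4: (m,n)=(5,3) → π∥ = 5+3·τ ≈ 20.57775, π⊥ = 5+3·τ' ≈ 4.42225 ∉ [-1.4, -0.8) ⇒ out
candidate 5: (m,n)=(2,5) → π∥ = 2+5·τ ≈ 27.96291, π⊥ = 2+5·τ' ≈ 1.03709 ∉ [-1.4, -0.8) ⇒ out
candidate 6: (m,n)=(0,5) → π∥ = 0+5·τ ≈ 25.96291, π⊥ = 0+5·τ' ≈ -0.96291 ∈ [-1.4, -0.8) ⇒ IN Λ
candidate 7: (m,n)=(0,6) → π∥ = 0+6·τ ≈ 31.15549, π⊥ = 0+6·τ' ≈ -1.15549 ∈ [-1.4, -0.8) ⇒ IN Λ
candidate 8: (m,n)=(1,8) → π∥ = 1+8·τ ≈ 42.54066, π⊥ = 1+8·τ' ≈ -0.54066 ∉ [-1.4, -0.8) ⇒ out

3, 6, 7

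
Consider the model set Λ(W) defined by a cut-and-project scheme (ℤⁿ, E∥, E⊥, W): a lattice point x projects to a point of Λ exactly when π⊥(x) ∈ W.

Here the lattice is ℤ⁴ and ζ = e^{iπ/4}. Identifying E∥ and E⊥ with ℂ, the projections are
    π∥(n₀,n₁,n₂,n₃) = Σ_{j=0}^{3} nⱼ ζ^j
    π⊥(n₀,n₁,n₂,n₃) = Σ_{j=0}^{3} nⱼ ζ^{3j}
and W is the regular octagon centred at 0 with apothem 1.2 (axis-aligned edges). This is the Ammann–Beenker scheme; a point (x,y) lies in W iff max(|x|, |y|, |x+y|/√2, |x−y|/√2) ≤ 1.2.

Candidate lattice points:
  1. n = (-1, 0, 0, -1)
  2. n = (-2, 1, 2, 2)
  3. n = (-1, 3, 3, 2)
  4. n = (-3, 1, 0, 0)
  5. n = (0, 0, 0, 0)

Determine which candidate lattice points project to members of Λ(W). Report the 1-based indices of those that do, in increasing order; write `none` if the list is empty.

5

π⊥(n) = n₀ + n₁ζ³ + n₂ζ⁶ + n₃ζ⁹ where ζ = e^{iπ/4}.
candidate 1: n = (-1, 0, 0, -1) → π⊥ ≈ (-1.70711, -0.70711); max(|x|,|y|,|x±y|/√2) = 1.70711 > 1.2 ⇒ ∉ W
candidate 2: n = (-2, 1, 2, 2) → π⊥ ≈ (-1.29289, +0.12132); max(|x|,|y|,|x±y|/√2) = 1.29289 > 1.2 ⇒ ∉ W
candidate 3: n = (-1, 3, 3, 2) → π⊥ ≈ (-1.70711, +0.53553); max(|x|,|y|,|x±y|/√2) = 1.70711 > 1.2 ⇒ ∉ W
candidate 4: n = (-3, 1, 0, 0) → π⊥ ≈ (-3.70711, +0.70711); max(|x|,|y|,|x±y|/√2) = 3.70711 > 1.2 ⇒ ∉ W
candidate 5: n = (0, 0, 0, 0) → π⊥ ≈ (+0.00000, +0.00000); max(|x|,|y|,|x±y|/√2) = 0.00000 ≤ 1.2 ⇒ ∈ W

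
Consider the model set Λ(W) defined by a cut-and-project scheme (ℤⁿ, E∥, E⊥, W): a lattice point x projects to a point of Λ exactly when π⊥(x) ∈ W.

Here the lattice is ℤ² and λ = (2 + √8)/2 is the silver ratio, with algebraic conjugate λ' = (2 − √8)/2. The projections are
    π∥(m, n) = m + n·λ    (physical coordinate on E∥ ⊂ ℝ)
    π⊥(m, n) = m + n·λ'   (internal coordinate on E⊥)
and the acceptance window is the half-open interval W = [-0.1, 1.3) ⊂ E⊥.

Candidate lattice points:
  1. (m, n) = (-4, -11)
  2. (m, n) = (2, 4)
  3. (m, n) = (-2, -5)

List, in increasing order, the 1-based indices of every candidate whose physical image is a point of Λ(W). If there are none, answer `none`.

1, 2, 3

λ' = (2−√8)/2 ≈ -0.4142.
[1] lift (-4,-11): star map gives 0.5563; window check -0.1 ≤ 0.5563 < 1.3 is true → IN Λ
[2] lift (2,4): star map gives 0.3431; window check -0.1 ≤ 0.3431 < 1.3 is true → IN Λ
[3] lift (-2,-5): star map gives 0.0711; window check -0.1 ≤ 0.0711 < 1.3 is true → IN Λ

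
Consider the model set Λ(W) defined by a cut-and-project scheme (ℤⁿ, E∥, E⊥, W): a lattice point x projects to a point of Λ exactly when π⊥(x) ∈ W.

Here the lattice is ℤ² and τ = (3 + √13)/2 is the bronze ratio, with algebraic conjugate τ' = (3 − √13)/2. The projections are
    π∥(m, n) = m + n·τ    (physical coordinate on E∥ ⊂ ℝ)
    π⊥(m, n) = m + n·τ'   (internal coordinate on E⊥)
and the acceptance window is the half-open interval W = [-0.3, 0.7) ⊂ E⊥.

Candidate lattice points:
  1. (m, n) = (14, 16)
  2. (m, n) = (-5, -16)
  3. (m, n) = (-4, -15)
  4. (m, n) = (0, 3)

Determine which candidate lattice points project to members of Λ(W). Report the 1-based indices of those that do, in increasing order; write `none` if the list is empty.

Compute τ' = (3−√13)/2 = -0.30278, so π⊥(m,n) = m -0.30278·n.
candidate 1: (m,n)=(14,16) → π∥ = 14+16·τ ≈ 66.84441, π⊥ = 14+16·τ' ≈ 9.15559 ∉ [-0.3, 0.7) ⇒ out
candidate 2: (m,n)=(-5,-16) → π∥ = -5-16·τ ≈ -57.84441, π⊥ = -5-16·τ' ≈ -0.15559 ∈ [-0.3, 0.7) ⇒ IN Λ
candidate 3: (m,n)=(-4,-15) → π∥ = -4-15·τ ≈ -53.54163, π⊥ = -4-15·τ' ≈ 0.54163 ∈ [-0.3, 0.7) ⇒ IN Λ
candidate 4: (m,n)=(0,3) → π∥ = 0+3·τ ≈ 9.90833, π⊥ = 0+3·τ' ≈ -0.90833 ∉ [-0.3, 0.7) ⇒ out

2, 3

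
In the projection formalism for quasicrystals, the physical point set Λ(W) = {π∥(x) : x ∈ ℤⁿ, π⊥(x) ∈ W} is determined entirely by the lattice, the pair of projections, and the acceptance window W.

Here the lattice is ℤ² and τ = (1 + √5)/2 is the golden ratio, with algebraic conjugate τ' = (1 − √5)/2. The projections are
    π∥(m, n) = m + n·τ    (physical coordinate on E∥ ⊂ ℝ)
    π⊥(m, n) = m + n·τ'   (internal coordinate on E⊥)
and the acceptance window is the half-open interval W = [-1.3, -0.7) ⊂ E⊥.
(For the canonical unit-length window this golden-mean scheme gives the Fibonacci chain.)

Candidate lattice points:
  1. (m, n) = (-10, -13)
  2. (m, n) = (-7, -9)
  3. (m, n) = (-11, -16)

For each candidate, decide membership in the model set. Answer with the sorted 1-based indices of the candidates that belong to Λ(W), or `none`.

3

τ' = (1−√5)/2 ≈ -0.61803.
candidate 1: (m,n)=(-10,-13) → π∥ = -10-13·τ ≈ -31.03444, π⊥ = -10-13·τ' ≈ -1.96556 ∉ [-1.3, -0.7) ⇒ out
candidate 2: (m,n)=(-7,-9) → π∥ = -7-9·τ ≈ -21.56231, π⊥ = -7-9·τ' ≈ -1.43769 ∉ [-1.3, -0.7) ⇒ out
candidate 3: (m,n)=(-11,-16) → π∥ = -11-16·τ ≈ -36.88854, π⊥ = -11-16·τ' ≈ -1.11146 ∈ [-1.3, -0.7) ⇒ IN Λ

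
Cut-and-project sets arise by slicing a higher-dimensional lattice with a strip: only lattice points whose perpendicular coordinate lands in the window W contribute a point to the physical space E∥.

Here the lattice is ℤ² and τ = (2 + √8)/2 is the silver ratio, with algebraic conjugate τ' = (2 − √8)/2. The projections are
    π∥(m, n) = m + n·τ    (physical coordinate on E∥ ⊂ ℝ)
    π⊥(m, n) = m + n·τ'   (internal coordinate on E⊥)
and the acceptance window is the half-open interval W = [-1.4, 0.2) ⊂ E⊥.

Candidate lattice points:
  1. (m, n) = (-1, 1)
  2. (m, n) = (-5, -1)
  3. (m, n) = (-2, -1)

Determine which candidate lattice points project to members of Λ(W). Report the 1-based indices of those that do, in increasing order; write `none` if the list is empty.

none

Numerically τ ≈ 2.41421 and τ' = −1/τ ≈ -0.41421.
[1] lift (-1,1): star map gives -1.41421; window check -1.4 ≤ -1.41421 < 0.2 is false → out
[2] lift (-5,-1): star map gives -4.58579; window check -1.4 ≤ -4.58579 < 0.2 is false → out
[3] lift (-2,-1): star map gives -1.58579; window check -1.4 ≤ -1.58579 < 0.2 is false → out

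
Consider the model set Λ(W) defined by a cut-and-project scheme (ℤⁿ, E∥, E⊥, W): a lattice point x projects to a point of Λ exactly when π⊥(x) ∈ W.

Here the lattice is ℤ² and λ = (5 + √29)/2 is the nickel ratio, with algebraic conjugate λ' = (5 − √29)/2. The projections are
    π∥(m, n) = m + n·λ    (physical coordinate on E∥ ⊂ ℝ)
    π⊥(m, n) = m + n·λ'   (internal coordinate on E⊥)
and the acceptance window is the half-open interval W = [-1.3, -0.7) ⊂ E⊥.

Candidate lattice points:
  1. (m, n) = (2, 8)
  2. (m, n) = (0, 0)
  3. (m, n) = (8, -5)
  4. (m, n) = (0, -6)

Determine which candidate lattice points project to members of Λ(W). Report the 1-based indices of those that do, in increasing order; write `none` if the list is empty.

Numerically λ ≈ 5.1926 and λ' = −1/λ ≈ -0.1926.
candidate 1: (m,n)=(2,8) → π∥ = 2+8·λ ≈ 43.5407, π⊥ = 2+8·λ' ≈ 0.4593 ∉ [-1.3, -0.7) ⇒ out
candidate 2: (m,n)=(0,0) → π∥ = 0+0·λ ≈ 0.0000, π⊥ = 0+0·λ' ≈ 0.0000 ∉ [-1.3, -0.7) ⇒ out
candidate 3: (m,n)=(8,-5) → π∥ = 8-5·λ ≈ -17.9629, π⊥ = 8-5·λ' ≈ 8.9629 ∉ [-1.3, -0.7) ⇒ out
candidate 4: (m,n)=(0,-6) → π∥ = 0-6·λ ≈ -31.1555, π⊥ = 0-6·λ' ≈ 1.1555 ∉ [-1.3, -0.7) ⇒ out

none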